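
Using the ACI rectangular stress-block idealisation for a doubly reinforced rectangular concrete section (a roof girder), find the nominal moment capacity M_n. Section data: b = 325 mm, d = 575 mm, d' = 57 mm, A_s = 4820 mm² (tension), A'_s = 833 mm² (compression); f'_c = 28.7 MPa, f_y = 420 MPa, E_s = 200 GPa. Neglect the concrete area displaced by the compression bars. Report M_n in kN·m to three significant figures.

Assume both tension and compression steel yield.
Net tension couple steel: A_s − A'_s = 3987 mm².
a = (A_s − A'_s) f_y / (0.85 f'_c b) = 1674540/(0.85 × 28.7 × 325) = 211.21 mm.
c = a/β₁ = 211.21/0.845 = 249.95 mm; ε'_s = 0.003(c − d')/c = 0.0023 ≥ f_y/E_s = 0.0021, so compression steel does yield.
M_n = (A_s − A'_s) f_y (d − a/2) + A'_s f_y (d − d') = [1674540 × (575 − 105.605) + 349860 × (575 − 57)] × 10⁻⁶ = 786.02 + 181.23 = 967.25 kN·m.

M_n ≈ 967 kN·m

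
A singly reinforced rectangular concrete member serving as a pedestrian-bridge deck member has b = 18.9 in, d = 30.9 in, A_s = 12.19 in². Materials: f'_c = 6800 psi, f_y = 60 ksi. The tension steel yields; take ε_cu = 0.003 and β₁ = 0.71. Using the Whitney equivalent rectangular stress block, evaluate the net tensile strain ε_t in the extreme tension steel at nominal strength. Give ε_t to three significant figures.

ε_t ≈ 0.00683

a = A_s f_y/(0.85 f'_c b) = 6.695 in.
β₁ = 0.71, so c = a/β₁ = 6.695/0.71 = 9.430 in.
From the linear strain diagram with ε_cu = 0.003: ε_t = 0.003 (d − c)/c = 0.003 × (30.9 − 9.430)/9.430 = 0.00683.
Since ε_t ≥ 0.005, the section is tension-controlled.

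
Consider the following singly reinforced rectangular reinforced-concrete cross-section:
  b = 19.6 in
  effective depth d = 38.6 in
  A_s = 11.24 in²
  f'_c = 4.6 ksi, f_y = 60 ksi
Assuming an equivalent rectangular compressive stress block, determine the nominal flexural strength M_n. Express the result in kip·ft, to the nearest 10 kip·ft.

M_n ≈ 1920 kip·ft

T = A_s f_y = 11.24 × 60 = 674.4 kips.
a = T/(0.85 f'_c b) = 674.4/(0.85 × 4.6 × 19.6) = 8.800 in.
M_n = T(d − a/2) = 674.4 × (38.6 − 4.4) = 23064.5 kip·in = 23064.5/12 = 1922.04 kip·ft.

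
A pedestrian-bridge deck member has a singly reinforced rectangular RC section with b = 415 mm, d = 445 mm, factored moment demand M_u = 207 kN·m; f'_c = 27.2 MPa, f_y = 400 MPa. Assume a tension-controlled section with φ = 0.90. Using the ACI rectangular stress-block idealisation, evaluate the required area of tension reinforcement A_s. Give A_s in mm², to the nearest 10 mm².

A_s ≈ 1380 mm²

M_n = M_u/φ = 207/0.90 = 230 kN·m.
With M_n = 0.85 f'_c a b (d − a/2), solve the quadratic for a:
a = d − √(d² − 2M_n/(0.85 f'_c b)) = 445 − √(445² − 2 × 230×10⁶/(0.85 × 27.2 × 415)) = 57.60 mm.
A_s = 0.85 f'_c a b / f_y = 0.85 × 27.2 × 57.60 × 415 / 400 = 1381.7 mm².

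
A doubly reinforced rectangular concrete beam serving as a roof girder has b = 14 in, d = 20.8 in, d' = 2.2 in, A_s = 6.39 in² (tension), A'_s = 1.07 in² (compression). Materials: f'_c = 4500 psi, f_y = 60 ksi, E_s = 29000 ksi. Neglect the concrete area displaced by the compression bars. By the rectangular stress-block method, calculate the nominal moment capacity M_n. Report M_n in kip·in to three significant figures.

M_n ≈ 6880 kip·in

Assume both steels yield.
a = (A_s − A'_s) f_y/(0.85 f'_c b) = (6.39 − 1.07) × 60/(0.85 × 4.5 × 14) = 5.961 in.
c = a/β₁ = 5.961/0.825 = 7.225 in; ε'_s = 0.003(c − d')/c = 0.0021 ≥ ε_y = 0.0021, so the compression steel yields.
M_n = (A_s − A'_s) f_y (d − a/2) + A'_s f_y (d − d') = 319.2 × (20.8 − 2.9805) + 64.2 × (20.8 − 2.2) = 5688.0 + 1194.1 = 6882.1 kip·in.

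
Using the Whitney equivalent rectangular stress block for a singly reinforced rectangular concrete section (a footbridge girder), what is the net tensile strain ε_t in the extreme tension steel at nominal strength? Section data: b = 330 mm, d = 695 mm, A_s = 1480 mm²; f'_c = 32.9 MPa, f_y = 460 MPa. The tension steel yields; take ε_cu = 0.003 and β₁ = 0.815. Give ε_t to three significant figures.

a = A_s f_y/(0.85 f'_c b) = 73.77 mm.
β₁ = 0.815, so c = a/β₁ = 73.77/0.815 = 90.52 mm.
From the linear strain diagram with ε_cu = 0.003: ε_t = 0.003 (d − c)/c = 0.003 × (695 − 90.52)/90.52 = 0.0200.
Since ε_t ≥ 0.005, the section is tension-controlled.

ε_t ≈ 0.0200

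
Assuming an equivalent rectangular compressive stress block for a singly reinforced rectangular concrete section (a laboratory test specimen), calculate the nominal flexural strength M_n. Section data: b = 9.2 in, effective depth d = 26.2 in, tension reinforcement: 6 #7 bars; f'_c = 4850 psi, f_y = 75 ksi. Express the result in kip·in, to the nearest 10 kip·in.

A_s = 6 × 0.6 = 3.6 in².
T = A_s f_y = 3.6 × 75 = 270 kips.
a = T/(0.85 f'_c b) = 270/(0.85 × 4.85 × 9.2) = 7.119 in.
M_n = T(d − a/2) = 270 × (26.2 − 3.5595) = 6112.9 kip·in.

M_n ≈ 6110 kip·in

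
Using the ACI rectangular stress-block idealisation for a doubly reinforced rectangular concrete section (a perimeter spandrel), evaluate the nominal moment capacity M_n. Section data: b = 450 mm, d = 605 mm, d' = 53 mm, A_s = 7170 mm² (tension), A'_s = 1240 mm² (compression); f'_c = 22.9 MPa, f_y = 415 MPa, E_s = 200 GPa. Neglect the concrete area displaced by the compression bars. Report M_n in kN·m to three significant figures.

Assume both tension and compression steel yield.
Net tension couple steel: A_s − A'_s = 5930 mm².
a = (A_s − A'_s) f_y / (0.85 f'_c b) = 2460950/(0.85 × 22.9 × 450) = 280.95 mm.
c = a/β₁ = 280.95/0.85 = 330.53 mm; ε'_s = 0.003(c − d')/c = 0.0025 ≥ f_y/E_s = 0.0021, so compression steel does yield.
M_n = (A_s − A'_s) f_y (d − a/2) + A'_s f_y (d − d') = [2460950 × (605 − 140.475) + 514600 × (605 − 53)] × 10⁻⁶ = 1143.17 + 284.06 = 1427.23 kN·m.

M_n ≈ 1430 kN·m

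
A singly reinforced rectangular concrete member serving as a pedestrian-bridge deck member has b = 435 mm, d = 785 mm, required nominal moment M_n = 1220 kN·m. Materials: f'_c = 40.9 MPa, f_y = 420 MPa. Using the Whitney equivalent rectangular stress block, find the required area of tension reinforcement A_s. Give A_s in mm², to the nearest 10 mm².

With M_n = 0.85 f'_c a b (d − a/2), solve the quadratic for a:
a = d − √(d² − 2M_n/(0.85 f'_c b)) = 785 − √(785² − 2 × 1220×10⁶/(0.85 × 40.9 × 435)) = 110.55 mm.
A_s = 0.85 f'_c a b / f_y = 0.85 × 40.9 × 110.55 × 435 / 420 = 3980.5 mm².

A_s ≈ 3980 mm²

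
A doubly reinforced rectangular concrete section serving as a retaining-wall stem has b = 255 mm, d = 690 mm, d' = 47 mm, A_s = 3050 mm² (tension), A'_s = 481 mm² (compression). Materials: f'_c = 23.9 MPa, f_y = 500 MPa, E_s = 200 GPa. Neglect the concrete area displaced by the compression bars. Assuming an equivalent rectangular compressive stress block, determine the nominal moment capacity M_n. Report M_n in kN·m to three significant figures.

M_n ≈ 882 kN·m

Assume both tension and compression steel yield.
Net tension couple steel: A_s − A'_s = 2569 mm².
a = (A_s − A'_s) f_y / (0.85 f'_c b) = 1284500/(0.85 × 23.9 × 255) = 247.96 mm.
c = a/β₁ = 247.96/0.85 = 291.72 mm; ε'_s = 0.003(c − d')/c = 0.0025 ≥ f_y/E_s = 0.0025, so compression steel does yield.
M_n = (A_s − A'_s) f_y (d − a/2) + A'_s f_y (d − d') = [1284500 × (690 − 123.98) + 240500 × (690 − 47)] × 10⁻⁶ = 727.05 + 154.64 = 881.69 kN·m.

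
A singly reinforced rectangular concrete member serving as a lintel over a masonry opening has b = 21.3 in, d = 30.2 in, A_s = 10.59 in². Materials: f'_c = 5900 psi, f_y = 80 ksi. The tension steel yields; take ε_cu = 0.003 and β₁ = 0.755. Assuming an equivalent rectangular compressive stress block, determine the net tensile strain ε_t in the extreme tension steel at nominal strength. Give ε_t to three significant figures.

a = A_s f_y/(0.85 f'_c b) = 7.931 in.
β₁ = 0.755, so c = a/β₁ = 7.931/0.755 = 10.505 in.
From the linear strain diagram with ε_cu = 0.003: ε_t = 0.003 (d − c)/c = 0.003 × (30.2 − 10.505)/10.505 = 0.00562.
Since ε_t ≥ 0.005, the section is tension-controlled.

ε_t ≈ 0.00562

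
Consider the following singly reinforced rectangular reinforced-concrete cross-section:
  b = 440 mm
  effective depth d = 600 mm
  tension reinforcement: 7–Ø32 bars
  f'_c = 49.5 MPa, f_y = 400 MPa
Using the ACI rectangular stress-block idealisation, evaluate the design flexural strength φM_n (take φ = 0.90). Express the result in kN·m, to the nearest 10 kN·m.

A_s = 7 × 804 = 5628 mm².
T = A_s f_y = 5628 × 400 = 2251200 N = 2251.2 kN.
From C = T: a = T/(0.85 f'_c b) = 2251200/(0.85 × 49.5 × 440) = 121.60 mm.
M_n = T(d − a/2) = 2251.2 kN × (600 − 60.8) mm = 1213.85 kN·m.
φM_n = 0.90 × 1213.85 = 1092.47 kN·m.

φM_n ≈ 1090 kN·m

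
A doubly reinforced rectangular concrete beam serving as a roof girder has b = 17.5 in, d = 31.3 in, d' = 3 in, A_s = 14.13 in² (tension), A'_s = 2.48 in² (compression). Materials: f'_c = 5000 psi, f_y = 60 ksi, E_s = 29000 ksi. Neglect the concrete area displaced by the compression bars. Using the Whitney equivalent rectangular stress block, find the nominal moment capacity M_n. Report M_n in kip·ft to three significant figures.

Assume both steels yield.
a = (A_s − A'_s) f_y/(0.85 f'_c b) = (14.13 − 2.48) × 60/(0.85 × 5 × 17.5) = 9.398 in.
c = a/β₁ = 9.398/0.8 = 11.748 in; ε'_s = 0.003(c − d')/c = 0.0022 ≥ ε_y = 0.0021, so the compression steel yields.
M_n = (A_s − A'_s) f_y (d − a/2) + A'_s f_y (d − d') = 699 × (31.3 − 4.699) + 148.8 × (31.3 − 3) = 18594.1 + 4211.0 = 22805.1 kip·in = 22805.1/12 = 1900.43 kip·ft.

M_n ≈ 1900 kip·ft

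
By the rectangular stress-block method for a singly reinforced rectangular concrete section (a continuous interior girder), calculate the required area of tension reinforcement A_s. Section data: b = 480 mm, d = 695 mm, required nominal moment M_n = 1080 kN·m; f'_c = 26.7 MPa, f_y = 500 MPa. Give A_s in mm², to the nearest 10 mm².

A_s ≈ 3520 mm²

With M_n = 0.85 f'_c a b (d − a/2), solve the quadratic for a:
a = d − √(d² − 2M_n/(0.85 f'_c b)) = 695 − √(695² − 2 × 1080×10⁶/(0.85 × 26.7 × 480)) = 161.39 mm.
A_s = 0.85 f'_c a b / f_y = 0.85 × 26.7 × 161.39 × 480 / 500 = 3516.2 mm².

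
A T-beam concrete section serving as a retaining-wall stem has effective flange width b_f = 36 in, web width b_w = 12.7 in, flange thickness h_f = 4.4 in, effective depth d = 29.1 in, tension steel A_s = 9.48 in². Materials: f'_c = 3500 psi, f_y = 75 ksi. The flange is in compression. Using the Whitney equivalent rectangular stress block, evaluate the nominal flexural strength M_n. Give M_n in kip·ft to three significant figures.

M_n ≈ 1490 kip·ft

Tension: T = A_s f_y = 9.48 × 75 = 711 kips.
Try a within the flange: a = T/(0.85 f'_c b_f) = 711/(0.85 × 3.5 × 36) = 6.639 in.
a = 6.639 > h_f = 4.4 in: the block extends into the web. Split into flange-overhang and web parts.
C_f = 0.85 f'_c (b_f − b_w) h_f = 0.85 × 3.5 × (36 − 12.7) × 4.4 = 305.0 kips.
Remaining web compression depth: a_w = (T − C_f)/(0.85 f'_c b_w) = (711 − 305.0)/(0.85 × 3.5 × 12.7) = 10.746 in.
M_n = C_f(d − h_f/2) + (T − C_f)(d − a_w/2) = 305.0 × (29.1 − 2.2) + 406 × (29.1 − 5.373) = 8204.5 + 9633.2 = 17837.7 kip·in.
M_n = 17837.7/12 = 1486.48 kip·ft.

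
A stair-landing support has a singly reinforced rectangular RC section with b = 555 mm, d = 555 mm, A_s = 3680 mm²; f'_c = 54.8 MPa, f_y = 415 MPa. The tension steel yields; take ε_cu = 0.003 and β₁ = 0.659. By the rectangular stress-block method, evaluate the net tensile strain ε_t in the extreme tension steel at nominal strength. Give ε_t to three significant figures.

a = A_s f_y/(0.85 f'_c b) = 59.07 mm.
β₁ = 0.659, so c = a/β₁ = 59.07/0.659 = 89.64 mm.
From the linear strain diagram with ε_cu = 0.003: ε_t = 0.003 (d − c)/c = 0.003 × (555 − 89.64)/89.64 = 0.0156.
Since ε_t ≥ 0.005, the section is tension-controlled.

ε_t ≈ 0.0156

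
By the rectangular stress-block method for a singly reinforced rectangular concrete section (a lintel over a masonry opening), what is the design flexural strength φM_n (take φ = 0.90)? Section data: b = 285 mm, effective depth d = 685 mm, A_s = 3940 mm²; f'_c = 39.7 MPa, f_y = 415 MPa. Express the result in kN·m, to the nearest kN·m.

φM_n ≈ 883 kN·m

T = A_s f_y = 3940 × 415 = 1635100 N = 1635.1 kN.
From C = T: a = T/(0.85 f'_c b) = 1635100/(0.85 × 39.7 × 285) = 170.02 mm.
M_n = T(d − a/2) = 1635.1 kN × (685 − 85.01) mm = 981.04 kN·m.
φM_n = 0.90 × 981.04 = 882.94 kN·m.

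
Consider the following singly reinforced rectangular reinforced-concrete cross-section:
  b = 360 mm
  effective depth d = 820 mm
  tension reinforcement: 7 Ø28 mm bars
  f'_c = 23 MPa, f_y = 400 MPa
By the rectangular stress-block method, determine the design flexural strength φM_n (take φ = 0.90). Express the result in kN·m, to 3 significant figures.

A_s = 7 × 616 = 4312 mm².
T = A_s f_y = 4312 × 400 = 1724800 N = 1724.8 kN.
From C = T: a = T/(0.85 f'_c b) = 1724800/(0.85 × 23 × 360) = 245.07 mm.
M_n = T(d − a/2) = 1724.8 kN × (820 − 122.535) mm = 1202.99 kN·m.
φM_n = 0.90 × 1202.99 = 1082.69 kN·m.

φM_n ≈ 1080 kN·m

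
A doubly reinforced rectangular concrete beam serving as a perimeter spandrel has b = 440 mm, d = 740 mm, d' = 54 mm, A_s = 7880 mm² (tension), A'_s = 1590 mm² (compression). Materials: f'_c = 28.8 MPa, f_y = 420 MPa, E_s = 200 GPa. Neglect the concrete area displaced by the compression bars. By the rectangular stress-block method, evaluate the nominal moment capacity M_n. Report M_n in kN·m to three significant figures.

Assume both tension and compression steel yield.
Net tension couple steel: A_s − A'_s = 6290 mm².
a = (A_s − A'_s) f_y / (0.85 f'_c b) = 2641800/(0.85 × 28.8 × 440) = 245.27 mm.
c = a/β₁ = 245.27/0.844 = 290.60 mm; ε'_s = 0.003(c − d')/c = 0.0024 ≥ f_y/E_s = 0.0021, so compression steel does yield.
M_n = (A_s − A'_s) f_y (d − a/2) + A'_s f_y (d − d') = [2641800 × (740 − 122.635) + 667800 × (740 − 54)] × 10⁻⁶ = 1630.95 + 458.11 = 2089.06 kN·m.

M_n ≈ 2090 kN·m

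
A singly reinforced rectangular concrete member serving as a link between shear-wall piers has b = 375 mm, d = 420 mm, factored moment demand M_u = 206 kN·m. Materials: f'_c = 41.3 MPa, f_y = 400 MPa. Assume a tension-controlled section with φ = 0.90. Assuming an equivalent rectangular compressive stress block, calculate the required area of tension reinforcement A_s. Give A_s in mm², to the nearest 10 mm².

A_s ≈ 1440 mm²

M_n = M_u/φ = 206/0.90 = 228.889 kN·m.
With M_n = 0.85 f'_c a b (d − a/2), solve the quadratic for a:
a = d − √(d² − 2M_n/(0.85 f'_c b)) = 420 − √(420² − 2 × 228.889×10⁶/(0.85 × 41.3 × 375)) = 43.67 mm.
A_s = 0.85 f'_c a b / f_y = 0.85 × 41.3 × 43.67 × 375 / 400 = 1437.2 mm².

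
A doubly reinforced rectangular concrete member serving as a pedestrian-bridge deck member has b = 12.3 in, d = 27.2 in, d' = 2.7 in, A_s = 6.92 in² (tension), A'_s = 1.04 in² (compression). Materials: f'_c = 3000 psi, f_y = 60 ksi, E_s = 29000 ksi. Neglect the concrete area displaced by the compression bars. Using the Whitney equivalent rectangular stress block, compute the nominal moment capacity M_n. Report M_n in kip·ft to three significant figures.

Assume both steels yield.
a = (A_s − A'_s) f_y/(0.85 f'_c b) = (6.92 − 1.04) × 60/(0.85 × 3 × 12.3) = 11.248 in.
c = a/β₁ = 11.248/0.85 = 13.233 in; ε'_s = 0.003(c − d')/c = 0.0024 ≥ ε_y = 0.0021, so the compression steel yields.
M_n = (A_s − A'_s) f_y (d − a/2) + A'_s f_y (d − d') = 352.8 × (27.2 − 5.624) + 62.4 × (27.2 − 2.7) = 7612.0 + 1528.8 = 9140.8 kip·in = 9140.8/12 = 761.73 kip·ft.

M_n ≈ 762 kip·ft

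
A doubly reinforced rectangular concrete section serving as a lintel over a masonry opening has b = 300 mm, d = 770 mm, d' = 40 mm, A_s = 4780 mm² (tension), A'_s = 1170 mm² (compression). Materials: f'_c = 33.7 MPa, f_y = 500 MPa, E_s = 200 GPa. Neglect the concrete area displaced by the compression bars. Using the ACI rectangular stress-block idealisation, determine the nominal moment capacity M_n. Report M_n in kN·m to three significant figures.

Assume both tension and compression steel yield.
Net tension couple steel: A_s − A'_s = 3610 mm².
a = (A_s − A'_s) f_y / (0.85 f'_c b) = 1805000/(0.85 × 33.7 × 300) = 210.04 mm.
c = a/β₁ = 210.04/0.809 = 259.63 mm; ε'_s = 0.003(c − d')/c = 0.0025 ≥ f_y/E_s = 0.0025, so compression steel does yield.
M_n = (A_s − A'_s) f_y (d − a/2) + A'_s f_y (d − d') = [1805000 × (770 − 105.02) + 585000 × (770 − 40)] × 10⁻⁶ = 1200.29 + 427.05 = 1627.34 kN·m.

M_n ≈ 1630 kN·m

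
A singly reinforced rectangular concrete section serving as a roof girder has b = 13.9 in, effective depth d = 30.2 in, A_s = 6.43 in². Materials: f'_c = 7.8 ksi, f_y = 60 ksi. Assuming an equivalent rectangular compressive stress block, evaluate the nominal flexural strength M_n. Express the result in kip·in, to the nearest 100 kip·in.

T = A_s f_y = 6.43 × 60 = 385.8 kips.
a = T/(0.85 f'_c b) = 385.8/(0.85 × 7.8 × 13.9) = 4.186 in.
M_n = T(d − a/2) = 385.8 × (30.2 − 2.093) = 10843.7 kip·in.

M_n ≈ 10800 kip·in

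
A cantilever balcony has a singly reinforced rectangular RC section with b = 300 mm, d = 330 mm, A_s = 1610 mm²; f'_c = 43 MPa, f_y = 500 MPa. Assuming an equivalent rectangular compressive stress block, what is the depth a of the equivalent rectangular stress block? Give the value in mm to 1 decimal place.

T = A_s f_y = 1610 × 500 = 805000 N = 805 kN.
Setting C = 0.85 f'_c a b equal to T: a = 805000/(0.85 × 43 × 300) = 73.4 mm.

a ≈ 73.4 mm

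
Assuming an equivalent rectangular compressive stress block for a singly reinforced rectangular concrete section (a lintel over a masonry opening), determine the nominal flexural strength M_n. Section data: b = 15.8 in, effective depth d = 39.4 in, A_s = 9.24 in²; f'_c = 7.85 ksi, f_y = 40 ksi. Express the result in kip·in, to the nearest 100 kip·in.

T = A_s f_y = 9.24 × 40 = 369.6 kips.
a = T/(0.85 f'_c b) = 369.6/(0.85 × 7.85 × 15.8) = 3.506 in.
M_n = T(d − a/2) = 369.6 × (39.4 − 1.753) = 13914.3 kip·in.

M_n ≈ 13900 kip·in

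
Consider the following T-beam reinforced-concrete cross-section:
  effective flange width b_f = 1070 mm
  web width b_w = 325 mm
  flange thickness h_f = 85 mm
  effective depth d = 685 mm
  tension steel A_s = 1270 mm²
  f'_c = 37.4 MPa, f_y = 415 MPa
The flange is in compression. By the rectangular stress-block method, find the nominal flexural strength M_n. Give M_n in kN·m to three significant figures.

M_n ≈ 357 kN·m

Tension: T = A_s f_y = 1270 × 415 = 527050 N.
Try a within the flange: a = T/(0.85 f'_c b_f) = 527050/(0.85 × 37.4 × 1070) = 15.49 mm.
Since a = 15.49 ≤ h_f = 85 mm, the stress block lies entirely in the flange; analyse as a rectangular beam of width b_f.
M_n = T(d − a/2) = 527050 × (685 − 7.745) = 356.95 × 10⁶ N·mm.
M_n = 356.95 kN·m.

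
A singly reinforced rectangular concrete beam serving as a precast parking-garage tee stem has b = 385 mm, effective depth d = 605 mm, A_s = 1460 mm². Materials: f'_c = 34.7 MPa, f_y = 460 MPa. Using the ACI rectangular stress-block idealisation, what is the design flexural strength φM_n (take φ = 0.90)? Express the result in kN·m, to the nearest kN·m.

T = A_s f_y = 1460 × 460 = 671600 N = 671.6 kN.
From C = T: a = T/(0.85 f'_c b) = 671600/(0.85 × 34.7 × 385) = 59.14 mm.
M_n = T(d − a/2) = 671.6 kN × (605 − 29.57) mm = 386.46 kN·m.
φM_n = 0.90 × 386.46 = 347.81 kN·m.

φM_n ≈ 348 kN·m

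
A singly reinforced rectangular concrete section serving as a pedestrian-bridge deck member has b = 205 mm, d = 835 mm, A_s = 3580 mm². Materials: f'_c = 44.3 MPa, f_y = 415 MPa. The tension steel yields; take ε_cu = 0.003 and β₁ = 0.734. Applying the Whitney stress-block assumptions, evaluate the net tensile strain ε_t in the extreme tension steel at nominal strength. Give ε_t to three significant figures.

ε_t ≈ 0.00655

a = A_s f_y/(0.85 f'_c b) = 192.47 mm.
β₁ = 0.734, so c = a/β₁ = 192.47/0.734 = 262.22 mm.
From the linear strain diagram with ε_cu = 0.003: ε_t = 0.003 (d − c)/c = 0.003 × (835 − 262.22)/262.22 = 0.00655.
Since ε_t ≥ 0.005, the section is tension-controlled.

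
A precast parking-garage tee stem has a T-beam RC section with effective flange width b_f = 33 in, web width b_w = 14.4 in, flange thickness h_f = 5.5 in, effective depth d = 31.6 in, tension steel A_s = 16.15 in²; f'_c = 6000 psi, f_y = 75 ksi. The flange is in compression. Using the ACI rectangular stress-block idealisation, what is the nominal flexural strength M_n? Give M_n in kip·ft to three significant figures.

M_n ≈ 2800 kip·ft

Tension: T = A_s f_y = 16.15 × 75 = 1211.25 kips.
Try a within the flange: a = T/(0.85 f'_c b_f) = 1211.25/(0.85 × 6 × 33) = 7.197 in.
a = 7.197 > h_f = 5.5 in: the block extends into the web. Split into flange-overhang and web parts.
C_f = 0.85 f'_c (b_f − b_w) h_f = 0.85 × 6 × (33 − 14.4) × 5.5 = 521.7 kips.
Remaining web compression depth: a_w = (T − C_f)/(0.85 f'_c b_w) = (1211.25 − 521.7)/(0.85 × 6 × 14.4) = 9.389 in.
M_n = C_f(d − h_f/2) + (T − C_f)(d − a_w/2) = 521.7 × (31.6 − 2.75) + 689.55 × (31.6 − 4.6945) = 15051.0 + 18552.7 = 33603.7 kip·in.
M_n = 33603.7/12 = 2800.31 kip·ft.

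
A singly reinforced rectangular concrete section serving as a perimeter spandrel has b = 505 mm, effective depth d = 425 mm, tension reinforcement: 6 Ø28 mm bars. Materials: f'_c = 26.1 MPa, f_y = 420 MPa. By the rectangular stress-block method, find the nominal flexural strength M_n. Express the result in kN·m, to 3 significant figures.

M_n ≈ 552 kN·m

A_s = 6 × 616 = 3696 mm².
T = A_s f_y = 3696 × 420 = 1552320 N = 1552.32 kN.
From C = T: a = T/(0.85 f'_c b) = 1552320/(0.85 × 26.1 × 505) = 138.56 mm.
M_n = T(d − a/2) = 1552.32 kN × (425 − 69.28) mm = 552.19 kN·m.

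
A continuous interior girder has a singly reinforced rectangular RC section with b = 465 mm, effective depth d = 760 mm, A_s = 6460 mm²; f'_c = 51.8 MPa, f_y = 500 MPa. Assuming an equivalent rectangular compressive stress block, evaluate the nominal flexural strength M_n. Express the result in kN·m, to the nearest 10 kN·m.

M_n ≈ 2200 kN·m

T = A_s f_y = 6460 × 500 = 3230000 N = 3230 kN.
From C = T: a = T/(0.85 f'_c b) = 3230000/(0.85 × 51.8 × 465) = 157.76 mm.
M_n = T(d − a/2) = 3230 kN × (760 − 78.88) mm = 2200.02 kN·m.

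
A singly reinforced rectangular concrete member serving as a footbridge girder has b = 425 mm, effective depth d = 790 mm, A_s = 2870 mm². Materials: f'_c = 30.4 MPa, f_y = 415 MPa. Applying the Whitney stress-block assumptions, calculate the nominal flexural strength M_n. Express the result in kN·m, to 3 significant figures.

M_n ≈ 876 kN·m

T = A_s f_y = 2870 × 415 = 1191050 N = 1191.05 kN.
From C = T: a = T/(0.85 f'_c b) = 1191050/(0.85 × 30.4 × 425) = 108.45 mm.
M_n = T(d − a/2) = 1191.05 kN × (790 − 54.225) mm = 876.34 kN·m.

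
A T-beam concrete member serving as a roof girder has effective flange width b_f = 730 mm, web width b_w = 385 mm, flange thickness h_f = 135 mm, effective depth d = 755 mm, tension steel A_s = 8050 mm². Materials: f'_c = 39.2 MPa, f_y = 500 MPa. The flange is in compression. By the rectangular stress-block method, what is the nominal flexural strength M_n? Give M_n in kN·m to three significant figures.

Tension: T = A_s f_y = 8050 × 500 = 4025000 N.
Try a within the flange: a = T/(0.85 f'_c b_f) = 4025000/(0.85 × 39.2 × 730) = 165.48 mm.
a = 165.48 > h_f = 135 mm: the block extends into the web. Split into flange-overhang and web parts.
C_f = 0.85 f'_c (b_f − b_w) h_f = 0.85 × 39.2 × (730 − 385) × 135 = 1551879 N.
Remaining web compression depth: a_w = (T − C_f)/(0.85 f'_c b_w) = (4025000 − 1551879)/(0.85 × 39.2 × 385) = 192.79 mm.
M_n = C_f(d − h_f/2) + (T − C_f)(d − a_w/2) = 1551879 × (755 − 67.5) + 2473121 × (755 − 96.395) = 1066.92 + 1628.81 = 2695.73 × 10⁶ N·mm.
M_n = 2695.73 kN·m.

M_n ≈ 2700 kN·m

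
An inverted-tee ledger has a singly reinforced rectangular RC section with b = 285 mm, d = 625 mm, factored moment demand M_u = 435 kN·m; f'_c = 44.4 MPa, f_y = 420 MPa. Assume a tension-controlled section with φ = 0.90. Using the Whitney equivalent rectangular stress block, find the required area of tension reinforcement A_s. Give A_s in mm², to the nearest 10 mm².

M_n = M_u/φ = 435/0.90 = 483.333 kN·m.
With M_n = 0.85 f'_c a b (d − a/2), solve the quadratic for a:
a = d − √(d² − 2M_n/(0.85 f'_c b)) = 625 − √(625² − 2 × 483.333×10⁶/(0.85 × 44.4 × 285)) = 76.59 mm.
A_s = 0.85 f'_c a b / f_y = 0.85 × 44.4 × 76.59 × 285 / 420 = 1961.4 mm².

A_s ≈ 1960 mm²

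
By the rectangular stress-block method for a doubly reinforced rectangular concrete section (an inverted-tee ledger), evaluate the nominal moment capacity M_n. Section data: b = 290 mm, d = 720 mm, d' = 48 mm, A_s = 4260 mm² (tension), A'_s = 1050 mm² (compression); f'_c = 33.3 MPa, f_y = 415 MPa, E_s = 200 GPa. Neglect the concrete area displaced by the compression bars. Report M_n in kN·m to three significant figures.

Assume both tension and compression steel yield.
Net tension couple steel: A_s − A'_s = 3210 mm².
a = (A_s − A'_s) f_y / (0.85 f'_c b) = 1332150/(0.85 × 33.3 × 290) = 162.29 mm.
c = a/β₁ = 162.29/0.812 = 199.86 mm; ε'_s = 0.003(c − d')/c = 0.0023 ≥ f_y/E_s = 0.0021, so compression steel does yield.
M_n = (A_s − A'_s) f_y (d − a/2) + A'_s f_y (d − d') = [1332150 × (720 − 81.145) + 435750 × (720 − 48)] × 10⁻⁶ = 851.05 + 292.82 = 1143.87 kN·m.

M_n ≈ 1140 kN·m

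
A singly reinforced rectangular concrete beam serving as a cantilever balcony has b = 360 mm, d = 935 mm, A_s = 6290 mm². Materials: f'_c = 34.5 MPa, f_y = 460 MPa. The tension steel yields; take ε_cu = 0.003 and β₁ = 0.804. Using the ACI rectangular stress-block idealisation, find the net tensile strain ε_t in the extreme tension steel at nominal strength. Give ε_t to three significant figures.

ε_t ≈ 0.00523

a = A_s f_y/(0.85 f'_c b) = 274.07 mm.
β₁ = 0.804, so c = a/β₁ = 274.07/0.804 = 340.88 mm.
From the linear strain diagram with ε_cu = 0.003: ε_t = 0.003 (d − c)/c = 0.003 × (935 − 340.88)/340.88 = 0.00523.
Since ε_t ≥ 0.005, the section is tension-controlled.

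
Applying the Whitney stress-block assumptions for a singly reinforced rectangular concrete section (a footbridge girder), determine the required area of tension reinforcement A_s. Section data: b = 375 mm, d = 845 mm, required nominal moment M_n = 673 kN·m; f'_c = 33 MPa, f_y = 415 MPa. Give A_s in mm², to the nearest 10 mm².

With M_n = 0.85 f'_c a b (d − a/2), solve the quadratic for a:
a = d − √(d² − 2M_n/(0.85 f'_c b)) = 845 − √(845² − 2 × 673×10⁶/(0.85 × 33 × 375)) = 79.45 mm.
A_s = 0.85 f'_c a b / f_y = 0.85 × 33 × 79.45 × 375 / 415 = 2013.8 mm².

A_s ≈ 2010 mm²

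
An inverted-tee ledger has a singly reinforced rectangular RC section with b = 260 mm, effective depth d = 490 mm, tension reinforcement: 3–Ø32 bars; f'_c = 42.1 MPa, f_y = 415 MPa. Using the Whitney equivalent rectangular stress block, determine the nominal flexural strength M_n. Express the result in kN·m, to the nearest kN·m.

M_n ≈ 437 kN·m

A_s = 3 × 804 = 2412 mm².
T = A_s f_y = 2412 × 415 = 1000980 N = 1000.98 kN.
From C = T: a = T/(0.85 f'_c b) = 1000980/(0.85 × 42.1 × 260) = 107.58 mm.
M_n = T(d − a/2) = 1000.98 kN × (490 − 53.79) mm = 436.64 kN·m.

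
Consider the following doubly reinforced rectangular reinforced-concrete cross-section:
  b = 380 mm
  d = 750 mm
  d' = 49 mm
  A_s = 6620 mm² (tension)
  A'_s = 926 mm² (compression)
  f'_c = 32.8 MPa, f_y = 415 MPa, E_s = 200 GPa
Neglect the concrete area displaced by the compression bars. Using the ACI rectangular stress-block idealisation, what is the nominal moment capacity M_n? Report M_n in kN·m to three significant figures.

M_n ≈ 1780 kN·m

Assume both tension and compression steel yield.
Net tension couple steel: A_s − A'_s = 5694 mm².
a = (A_s − A'_s) f_y / (0.85 f'_c b) = 2363010/(0.85 × 32.8 × 380) = 223.04 mm.
c = a/β₁ = 223.04/0.816 = 273.33 mm; ε'_s = 0.003(c − d')/c = 0.0025 ≥ f_y/E_s = 0.0021, so compression steel does yield.
M_n = (A_s − A'_s) f_y (d − a/2) + A'_s f_y (d − d') = [2363010 × (750 − 111.52) + 384290 × (750 − 49)] × 10⁻⁶ = 1508.73 + 269.39 = 1778.12 kN·m.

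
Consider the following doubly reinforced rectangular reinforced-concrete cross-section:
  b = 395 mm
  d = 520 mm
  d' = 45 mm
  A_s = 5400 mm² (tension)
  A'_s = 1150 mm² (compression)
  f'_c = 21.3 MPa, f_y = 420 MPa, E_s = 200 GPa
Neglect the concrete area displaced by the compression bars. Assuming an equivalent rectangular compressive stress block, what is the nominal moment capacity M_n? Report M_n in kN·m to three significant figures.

Assume both tension and compression steel yield.
Net tension couple steel: A_s − A'_s = 4250 mm².
a = (A_s − A'_s) f_y / (0.85 f'_c b) = 1785000/(0.85 × 21.3 × 395) = 249.60 mm.
c = a/β₁ = 249.60/0.85 = 293.65 mm; ε'_s = 0.003(c − d')/c = 0.0025 ≥ f_y/E_s = 0.0021, so compression steel does yield.
M_n = (A_s − A'_s) f_y (d − a/2) + A'_s f_y (d − d') = [1785000 × (520 − 124.8) + 483000 × (520 − 45)] × 10⁻⁶ = 705.43 + 229.43 = 934.86 kN·m.

M_n ≈ 935 kN·m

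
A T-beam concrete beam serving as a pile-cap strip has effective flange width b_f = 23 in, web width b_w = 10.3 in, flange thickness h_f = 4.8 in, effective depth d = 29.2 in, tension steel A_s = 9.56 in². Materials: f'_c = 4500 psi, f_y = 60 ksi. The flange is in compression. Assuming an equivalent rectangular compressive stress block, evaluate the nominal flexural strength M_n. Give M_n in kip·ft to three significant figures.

Tension: T = A_s f_y = 9.56 × 60 = 573.6 kips.
Try a within the flange: a = T/(0.85 f'_c b_f) = 573.6/(0.85 × 4.5 × 23) = 6.520 in.
a = 6.520 > h_f = 4.8 in: the block extends into the web. Split into flange-overhang and web parts.
C_f = 0.85 f'_c (b_f − b_w) h_f = 0.85 × 4.5 × (23 − 10.3) × 4.8 = 233.2 kips.
Remaining web compression depth: a_w = (T − C_f)/(0.85 f'_c b_w) = (573.6 − 233.2)/(0.85 × 4.5 × 10.3) = 8.640 in.
M_n = C_f(d − h_f/2) + (T − C_f)(d − a_w/2) = 233.2 × (29.2 − 2.4) + 340.4 × (29.2 − 4.32) = 6249.8 + 8469.2 = 14719.0 kip·in.
M_n = 14719.0/12 = 1226.58 kip·ft.

M_n ≈ 1230 kip·ft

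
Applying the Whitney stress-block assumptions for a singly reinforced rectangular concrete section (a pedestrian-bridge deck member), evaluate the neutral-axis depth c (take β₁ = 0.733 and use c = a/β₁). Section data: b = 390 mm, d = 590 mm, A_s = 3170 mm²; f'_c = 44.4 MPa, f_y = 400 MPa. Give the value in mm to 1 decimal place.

c ≈ 117.5 mm

T = A_s f_y = 3170 × 400 = 1268000 N = 1268 kN.
Setting C = 0.85 f'_c a b equal to T: a = 1268000/(0.85 × 44.4 × 390) = 86.149 mm.
With β₁ = 0.733, c = a/β₁ = 86.149/0.733 = 117.5 mm.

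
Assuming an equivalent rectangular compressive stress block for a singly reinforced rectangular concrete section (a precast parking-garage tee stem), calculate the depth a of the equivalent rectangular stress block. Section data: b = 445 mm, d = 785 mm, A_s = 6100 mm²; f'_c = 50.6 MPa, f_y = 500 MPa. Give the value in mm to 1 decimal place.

a ≈ 159.4 mm

T = A_s f_y = 6100 × 500 = 3050000 N = 3050 kN.
Setting C = 0.85 f'_c a b equal to T: a = 3050000/(0.85 × 50.6 × 445) = 159.4 mm.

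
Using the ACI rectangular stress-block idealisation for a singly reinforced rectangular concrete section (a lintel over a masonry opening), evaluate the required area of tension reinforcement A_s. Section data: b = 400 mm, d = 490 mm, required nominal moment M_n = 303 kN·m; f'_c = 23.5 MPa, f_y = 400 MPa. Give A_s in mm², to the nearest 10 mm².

A_s ≈ 1690 mm²

With M_n = 0.85 f'_c a b (d − a/2), solve the quadratic for a:
a = d − √(d² − 2M_n/(0.85 f'_c b)) = 490 − √(490² − 2 × 303×10⁶/(0.85 × 23.5 × 400)) = 84.72 mm.
A_s = 0.85 f'_c a b / f_y = 0.85 × 23.5 × 84.72 × 400 / 400 = 1692.3 mm².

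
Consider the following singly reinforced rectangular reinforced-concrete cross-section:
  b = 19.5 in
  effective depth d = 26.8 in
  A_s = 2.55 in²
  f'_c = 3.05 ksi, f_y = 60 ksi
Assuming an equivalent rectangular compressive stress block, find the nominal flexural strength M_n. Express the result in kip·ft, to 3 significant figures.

M_n ≈ 322 kip·ft

T = A_s f_y = 2.55 × 60 = 153 kips.
a = T/(0.85 f'_c b) = 153/(0.85 × 3.05 × 19.5) = 3.026 in.
M_n = T(d − a/2) = 153 × (26.8 − 1.513) = 3868.9 kip·in = 3868.9/12 = 322.41 kip·ft.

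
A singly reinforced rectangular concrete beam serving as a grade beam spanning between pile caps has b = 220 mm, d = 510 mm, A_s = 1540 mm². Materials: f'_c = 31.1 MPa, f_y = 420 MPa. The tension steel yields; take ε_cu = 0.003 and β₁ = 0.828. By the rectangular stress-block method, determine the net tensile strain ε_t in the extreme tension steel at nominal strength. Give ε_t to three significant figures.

a = A_s f_y/(0.85 f'_c b) = 111.22 mm.
β₁ = 0.828, so c = a/β₁ = 111.22/0.828 = 134.32 mm.
From the linear strain diagram with ε_cu = 0.003: ε_t = 0.003 (d − c)/c = 0.003 × (510 − 134.32)/134.32 = 0.00839.
Since ε_t ≥ 0.005, the section is tension-controlled.

ε_t ≈ 0.00839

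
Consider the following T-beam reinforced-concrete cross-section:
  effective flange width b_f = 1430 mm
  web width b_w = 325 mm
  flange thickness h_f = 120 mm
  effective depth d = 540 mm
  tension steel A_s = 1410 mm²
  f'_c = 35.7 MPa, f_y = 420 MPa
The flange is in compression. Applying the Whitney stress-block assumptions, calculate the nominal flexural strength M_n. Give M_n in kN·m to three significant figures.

M_n ≈ 316 kN·m

Tension: T = A_s f_y = 1410 × 420 = 592200 N.
Try a within the flange: a = T/(0.85 f'_c b_f) = 592200/(0.85 × 35.7 × 1430) = 13.65 mm.
Since a = 13.65 ≤ h_f = 120 mm, the stress block lies entirely in the flange; analyse as a rectangular beam of width b_f.
M_n = T(d − a/2) = 592200 × (540 − 6.825) = 315.75 × 10⁶ N·mm.
M_n = 315.75 kN·m.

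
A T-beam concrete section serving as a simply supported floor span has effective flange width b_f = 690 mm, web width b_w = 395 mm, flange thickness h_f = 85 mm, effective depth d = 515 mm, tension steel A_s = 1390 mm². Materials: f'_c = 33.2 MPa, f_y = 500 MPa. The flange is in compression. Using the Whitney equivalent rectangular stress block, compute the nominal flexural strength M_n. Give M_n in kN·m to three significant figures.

M_n ≈ 346 kN·m

Tension: T = A_s f_y = 1390 × 500 = 695000 N.
Try a within the flange: a = T/(0.85 f'_c b_f) = 695000/(0.85 × 33.2 × 690) = 35.69 mm.
Since a = 35.69 ≤ h_f = 85 mm, the stress block lies entirely in the flange; analyse as a rectangular beam of width b_f.
M_n = T(d − a/2) = 695000 × (515 − 17.845) = 345.52 × 10⁶ N·mm.
M_n = 345.52 kN·m.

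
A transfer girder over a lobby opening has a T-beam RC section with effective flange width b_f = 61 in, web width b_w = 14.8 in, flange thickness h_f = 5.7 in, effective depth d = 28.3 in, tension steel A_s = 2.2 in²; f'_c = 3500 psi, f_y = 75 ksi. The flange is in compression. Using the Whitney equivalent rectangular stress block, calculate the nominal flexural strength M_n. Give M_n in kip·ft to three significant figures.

Tension: T = A_s f_y = 2.2 × 75 = 165 kips.
Try a within the flange: a = T/(0.85 f'_c b_f) = 165/(0.85 × 3.5 × 61) = 0.909 in.
Since a = 0.909 ≤ h_f = 5.7 in, the stress block lies entirely in the flange; analyse as a rectangular beam of width b_f.
M_n = T(d − a/2) = 165 × (28.3 − 0.4545) = 4594.5 kip·in.
M_n = 4594.5/12 = 382.88 kip·ft.

M_n ≈ 383 kip·ft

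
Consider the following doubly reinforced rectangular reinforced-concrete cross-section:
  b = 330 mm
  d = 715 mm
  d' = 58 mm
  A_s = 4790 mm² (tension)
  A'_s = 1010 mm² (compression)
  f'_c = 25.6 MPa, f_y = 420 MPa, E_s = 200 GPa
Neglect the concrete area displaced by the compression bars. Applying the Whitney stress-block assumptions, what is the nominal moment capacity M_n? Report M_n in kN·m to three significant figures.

Assume both tension and compression steel yield.
Net tension couple steel: A_s − A'_s = 3780 mm².
a = (A_s − A'_s) f_y / (0.85 f'_c b) = 1587600/(0.85 × 25.6 × 330) = 221.09 mm.
c = a/β₁ = 221.09/0.85 = 260.11 mm; ε'_s = 0.003(c − d')/c = 0.0023 ≥ f_y/E_s = 0.0021, so compression steel does yield.
M_n = (A_s − A'_s) f_y (d − a/2) + A'_s f_y (d − d') = [1587600 × (715 − 110.545) + 424200 × (715 − 58)] × 10⁻⁶ = 959.63 + 278.70 = 1238.33 kN·m.

M_n ≈ 1240 kN·m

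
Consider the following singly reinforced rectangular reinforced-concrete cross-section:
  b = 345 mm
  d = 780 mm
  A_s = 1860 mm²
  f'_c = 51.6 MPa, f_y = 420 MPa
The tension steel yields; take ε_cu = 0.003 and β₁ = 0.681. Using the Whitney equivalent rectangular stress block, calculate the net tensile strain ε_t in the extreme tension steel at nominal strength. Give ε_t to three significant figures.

ε_t ≈ 0.0279

a = A_s f_y/(0.85 f'_c b) = 51.63 mm.
β₁ = 0.681, so c = a/β₁ = 51.63/0.681 = 75.81 mm.
From the linear strain diagram with ε_cu = 0.003: ε_t = 0.003 (d − c)/c = 0.003 × (780 − 75.81)/75.81 = 0.0279.
Since ε_t ≥ 0.005, the section is tension-controlled.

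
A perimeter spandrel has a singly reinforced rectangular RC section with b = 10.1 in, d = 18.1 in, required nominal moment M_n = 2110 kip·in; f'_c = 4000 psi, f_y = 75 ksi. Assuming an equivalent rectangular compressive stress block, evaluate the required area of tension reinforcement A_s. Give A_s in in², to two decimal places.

From M_n = 0.85 f'_c a b (d − a/2):
a = d − √(d² − 2M_n/(0.85 f'_c b)) = 18.1 − √(18.1² − 2 × 2110/(0.85 × 4 × 10.1)) = 3.792 in.
A_s = 0.85 f'_c a b / f_y = 0.85 × 4 × 3.792 × 10.1 / 75 = 1.736 in².

A_s ≈ 1.74 in²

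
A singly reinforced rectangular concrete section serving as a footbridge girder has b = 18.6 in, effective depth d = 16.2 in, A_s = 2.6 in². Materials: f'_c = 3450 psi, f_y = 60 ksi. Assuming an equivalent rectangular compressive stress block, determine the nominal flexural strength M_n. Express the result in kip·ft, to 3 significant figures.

M_n ≈ 192 kip·ft

T = A_s f_y = 2.6 × 60 = 156 kips.
a = T/(0.85 f'_c b) = 156/(0.85 × 3.45 × 18.6) = 2.860 in.
M_n = T(d − a/2) = 156 × (16.2 − 1.43) = 2304.1 kip·in = 2304.1/12 = 192.01 kip·ft.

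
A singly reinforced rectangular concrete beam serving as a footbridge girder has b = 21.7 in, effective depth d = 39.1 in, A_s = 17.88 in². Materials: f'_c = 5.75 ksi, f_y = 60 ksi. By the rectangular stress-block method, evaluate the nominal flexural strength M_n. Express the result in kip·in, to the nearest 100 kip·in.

M_n ≈ 36500 kip·in

T = A_s f_y = 17.88 × 60 = 1072.8 kips.
a = T/(0.85 f'_c b) = 1072.8/(0.85 × 5.75 × 21.7) = 10.115 in.
M_n = T(d − a/2) = 1072.8 × (39.1 − 5.0575) = 36520.8 kip·in.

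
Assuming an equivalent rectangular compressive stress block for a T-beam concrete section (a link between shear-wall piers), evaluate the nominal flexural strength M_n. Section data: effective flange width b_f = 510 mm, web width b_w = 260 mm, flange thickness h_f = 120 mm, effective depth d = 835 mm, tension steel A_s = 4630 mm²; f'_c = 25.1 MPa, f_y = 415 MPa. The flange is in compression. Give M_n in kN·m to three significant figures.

Tension: T = A_s f_y = 4630 × 415 = 1921450 N.
Try a within the flange: a = T/(0.85 f'_c b_f) = 1921450/(0.85 × 25.1 × 510) = 176.59 mm.
a = 176.59 > h_f = 120 mm: the block extends into the web. Split into flange-overhang and web parts.
C_f = 0.85 f'_c (b_f − b_w) h_f = 0.85 × 25.1 × (510 − 260) × 120 = 640050 N.
Remaining web compression depth: a_w = (T − C_f)/(0.85 f'_c b_w) = (1921450 − 640050)/(0.85 × 25.1 × 260) = 231.00 mm.
M_n = C_f(d − h_f/2) + (T − C_f)(d − a_w/2) = 640050 × (835 − 60) + 1281400 × (835 − 115.5) = 496.04 + 921.97 = 1418.01 × 10⁶ N·mm.
M_n = 1418.01 kN·m.

M_n ≈ 1420 kN·m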